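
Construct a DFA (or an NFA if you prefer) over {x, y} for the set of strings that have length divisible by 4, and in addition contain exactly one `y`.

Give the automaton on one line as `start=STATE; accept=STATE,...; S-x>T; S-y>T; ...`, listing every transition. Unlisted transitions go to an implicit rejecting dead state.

start=s0; accept=s8; s0-x>s1; s0-y>s2; s1-x>s3; s1-y>s4; s2-x>s4; s2-y>s5; s3-x>s6; s3-y>s7; s4-x>s7; s4-y>s5; s5-x>s5; s5-y>s5; s6-x>s0; s6-y>s8; s7-x>s8; s7-y>s5; s8-x>s2; s8-y>s5

Build one automaton per condition and run them in lockstep. The first has 4 states tracking the input length modulo 4; the second has 3 states tracking the count of `y`s, saturating at 2. A product state is a pair (one from each), accepting exactly when both do. After merging equivalent states the machine shrinks.
9 states suffice.
        x   y  
>  s0   s1  s2 
   s1   s3  s4 
   s2   s4  s5 
   s3   s6  s7 
   s4   s7  s5 
   s5   s5  s5 
   s6   s0  s8 
   s7   s8  s5 
 * s8   s2  s5 
(> = start, * = accepting)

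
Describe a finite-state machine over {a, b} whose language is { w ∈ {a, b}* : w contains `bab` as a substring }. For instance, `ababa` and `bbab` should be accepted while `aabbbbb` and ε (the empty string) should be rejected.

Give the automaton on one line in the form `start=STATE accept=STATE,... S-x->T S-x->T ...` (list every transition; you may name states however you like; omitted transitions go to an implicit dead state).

start=S0 accept=S3 S0-a->S0 S0-b->S1 S1-a->S2 S1-b->S1 S2-a->S0 S2-b->S3 S3-a->S3 S3-b->S3

States S0..S2 record the length of the longest prefix of `bab` that matches the current input suffix. Reaching S3 means `bab` has been seen, and we stay there forever. Accept from S3.
A 4-state machine:
        a   b  
>  S0   S0  S1 
   S1   S2  S1 
   S2   S0  S3 
 * S3   S3  S3 
(> = start, * = accepting)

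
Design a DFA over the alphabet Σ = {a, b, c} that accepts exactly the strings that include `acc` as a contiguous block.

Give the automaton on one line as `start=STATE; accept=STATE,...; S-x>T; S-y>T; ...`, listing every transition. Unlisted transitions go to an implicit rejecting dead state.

start=s0; accept=s3; s0-a>s1; s0-b>s0; s0-c>s0; s1-a>s1; s1-b>s0; s1-c>s2; s2-a>s1; s2-b>s0; s2-c>s3; s3-a>s3; s3-b>s3; s3-c>s3

States s0..s2 record the length of the longest prefix of `acc` that matches the current input suffix. Reaching s3 means `acc` has been seen, and we stay there forever. Accept from s3.
A 4-state machine:
        a   b   c  
>  s0   s1  s0  s0 
   s1   s1  s0  s2 
   s2   s1  s0  s3 
 * s3   s3  s3  s3 
(> = start, * = accepting)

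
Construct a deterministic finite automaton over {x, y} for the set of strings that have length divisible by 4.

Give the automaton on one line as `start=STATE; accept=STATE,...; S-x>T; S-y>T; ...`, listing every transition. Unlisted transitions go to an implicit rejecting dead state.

Count input length modulo 4: every symbol advances one step around the cycle A → B → C → D → A. Accept at A.
A 4-state machine:
       x  y 
>* A   B  B 
   B   C  C 
   C   D  D 
   D   A  A 
(> = start, * = accepting)

start=A; accept=A; A-x>B; A-y>B; B-x>C; B-y>C; C-x>D; C-y>D; D-x>A; D-y>A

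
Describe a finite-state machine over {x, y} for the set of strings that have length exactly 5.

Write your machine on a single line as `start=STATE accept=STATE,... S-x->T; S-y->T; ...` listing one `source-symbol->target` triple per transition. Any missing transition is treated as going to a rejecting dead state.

start=s0; accept=s5; s0-x->s1; s0-y->s1; s1-x->s2; s1-y->s2; s2-x->s3; s2-y->s3; s3-x->s4; s3-y->s4; s4-x->s5; s4-y->s5; s5-x->s6; s5-y->s6; s6-x->s6; s6-y->s6

Count input length up to 6: every symbol moves from s0 toward s6, which means 'more than 5' and absorbs. Accept from {s5}.
7 states suffice.
        x   y  
>  s0   s1  s1 
   s1   s2  s2 
   s2   s3  s3 
   s3   s4  s4 
   s4   s5  s5 
 * s5   s6  s6 
   s6   s6  s6 
(> = start, * = accepting)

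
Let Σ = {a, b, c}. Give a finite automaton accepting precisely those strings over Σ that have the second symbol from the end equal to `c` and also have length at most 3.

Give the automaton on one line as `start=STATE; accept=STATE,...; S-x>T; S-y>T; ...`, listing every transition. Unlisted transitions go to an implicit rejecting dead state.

start=q0; accept=q5,q6; q0-a>q1; q0-b>q1; q0-c>q2; q1-a>q3; q1-b>q3; q1-c>q4; q2-a>q5; q2-b>q5; q2-c>q6; q3-a>q3; q3-b>q3; q3-c>q3; q4-a>q5; q4-b>q5; q4-c>q5; q5-a>q3; q5-b>q3; q5-c>q3; q6-a>q5; q6-b>q5; q6-c>q5

Build one automaton per condition and run them in lockstep. The first has 13 states tracking the last 2 symbols read; the second has 5 states tracking the input length, saturating at 4. A product state is a pair (one from each), accepting exactly when both do. After merging equivalent states the machine shrinks.
A 7-state machine:
        a   b   c  
>  q0   q1  q1  q2 
   q1   q3  q3  q4 
   q2   q5  q5  q6 
   q3   q3  q3  q3 
   q4   q5  q5  q5 
 * q5   q3  q3  q3 
 * q6   q5  q5  q5 
(> = start, * = accepting)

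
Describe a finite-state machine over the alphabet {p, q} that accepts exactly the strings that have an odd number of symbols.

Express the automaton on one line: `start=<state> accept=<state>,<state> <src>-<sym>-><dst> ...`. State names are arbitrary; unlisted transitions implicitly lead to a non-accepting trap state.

start=S0 accept=S1 S0-p->S1 S0-q->S1 S1-p->S0 S1-q->S0

Only the length mod 2 matters, so use a 2-cycle: from any state, every input symbol moves to the next state, wrapping S1 back to S0. Mark S1 accepting.
        p   q  
>  S0   S1  S1 
 * S1   S0  S0 
(> = start, * = accepting)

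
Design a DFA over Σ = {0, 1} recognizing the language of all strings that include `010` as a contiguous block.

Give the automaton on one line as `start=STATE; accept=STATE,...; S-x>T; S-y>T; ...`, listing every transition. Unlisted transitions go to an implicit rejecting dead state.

start=A; accept=D; A-0>B; A-1>A; B-0>B; B-1>C; C-0>D; C-1>A; D-0>D; D-1>D

Track how much of `010` has been matched so far: state A is no progress, D is the absorbing accept state reached once `010` has occurred. Intermediate states record partial matches; on a mismatch, fall back to the longest reusable overlap.
4 states suffice.
       0  1 
>  A   B  A 
   B   B  C 
   C   D  A 
 * D   D  D 
(> = start, * = accepting)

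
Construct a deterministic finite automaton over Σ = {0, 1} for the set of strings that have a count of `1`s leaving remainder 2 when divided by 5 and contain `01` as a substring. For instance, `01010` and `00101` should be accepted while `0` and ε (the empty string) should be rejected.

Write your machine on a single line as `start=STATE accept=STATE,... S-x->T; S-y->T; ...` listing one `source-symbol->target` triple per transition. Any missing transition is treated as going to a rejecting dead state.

start=S0; accept=S5; S0-0->S1; S0-1->S2; S1-0->S1; S1-1->S3; S2-0->S3; S2-1->S4; S3-0->S3; S3-1->S5; S4-0->S6; S4-1->S7; S5-0->S5; S5-1->S8; S6-0->S6; S6-1->S8; S7-0->S8; S7-1->S9; S8-0->S8; S8-1->S10; S9-0->S10; S9-1->S0; S10-0->S10; S10-1->S1

Handle the two conditions separately and then intersect. The first has 5 states tracking the count of `1`s modulo 5; the second has 3 states tracking whether and how much of `01` has been seen. A product state is a pair (one from each), accepting exactly when both do. Minimizing collapses redundant product states.
With 11 states:
          0    1  
>  S0     S1   S2 
   S1     S1   S3 
   S2     S3   S4 
   S3     S3   S5 
   S4     S6   S7 
 * S5     S5   S8 
   S6     S6   S8 
   S7     S8   S9 
   S8     S8  S10 
   S9    S10   S0 
   S10   S10   S1 
(> = start, * = accepting)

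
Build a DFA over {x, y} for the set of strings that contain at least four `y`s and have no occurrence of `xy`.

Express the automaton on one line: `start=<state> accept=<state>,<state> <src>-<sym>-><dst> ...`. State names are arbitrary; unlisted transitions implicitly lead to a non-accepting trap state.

Handle the two conditions separately and then intersect. The first has 6 states tracking the count of `y`s, saturating at 5; the second has 3 states tracking partial matches of the forbidden pattern `xy`. A product state is a pair (one from each), accepting exactly when both do. After merging equivalent states the machine shrinks.
With 7 states:
        x   y  
>  q0   q1  q2 
   q1   q1  q1 
   q2   q1  q3 
   q3   q1  q4 
   q4   q1  q5 
 * q5   q6  q5 
 * q6   q6  q1 
(> = start, * = accepting)

start=q0 accept=q5,q6 q0-x->q1 q0-y->q2 q1-x->q1 q1-y->q1 q2-x->q1 q2-y->q3 q3-x->q1 q3-y->q4 q4-x->q1 q4-y->q5 q5-x->q6 q5-y->q5 q6-x->q6 q6-y->q1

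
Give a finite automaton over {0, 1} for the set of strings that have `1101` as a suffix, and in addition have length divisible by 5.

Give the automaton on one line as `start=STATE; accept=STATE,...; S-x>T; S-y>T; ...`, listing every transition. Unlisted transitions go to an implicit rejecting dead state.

Run two small machines in parallel and take their product. One (5 states) tracks how much of the suffix `1101` has currently been matched; the other (5 states) tracks the input length modulo 5. Each combined state is a pair, one component from each; accept when both components accept. Equivalent product states are then merged.
A 9-state machine:
        0   1  
>  s0   s1  s1 
   s1   s2  s3 
   s2   s4  s4 
   s3   s4  s5 
   s4   s6  s6 
   s5   s7  s6 
   s6   s0  s0 
   s7   s0  s8 
 * s8   s1  s1 
(> = start, * = accepting)

start=s0; accept=s8; s0-0>s1; s0-1>s1; s1-0>s2; s1-1>s3; s2-0>s4; s2-1>s4; s3-0>s4; s3-1>s5; s4-0>s6; s4-1>s6; s5-0>s7; s5-1>s6; s6-0>s0; s6-1>s0; s7-0>s0; s7-1>s8; s8-0>s1; s8-1>s1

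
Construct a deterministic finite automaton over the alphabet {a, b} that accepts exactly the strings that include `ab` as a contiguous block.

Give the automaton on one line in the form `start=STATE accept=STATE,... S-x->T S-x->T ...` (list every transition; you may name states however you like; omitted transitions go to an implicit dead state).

start=q0 accept=q2 q0-a->q1 q0-b->q0 q1-a->q1 q1-b->q2 q2-a->q2 q2-b->q2

States q0..q1 record the length of the longest prefix of `ab` that matches the current input suffix. Reaching q2 means `ab` has been seen, and we stay there forever. Accept from q2.
        a   b  
>  q0   q1  q0 
   q1   q1  q2 
 * q2   q2  q2 
(> = start, * = accepting)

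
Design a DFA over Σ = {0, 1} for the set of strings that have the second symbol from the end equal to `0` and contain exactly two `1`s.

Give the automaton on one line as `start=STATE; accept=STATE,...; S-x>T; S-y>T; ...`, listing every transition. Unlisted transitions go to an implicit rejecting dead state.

start=q0; accept=q8,q11; q0-0>q1; q0-1>q2; q1-0>q3; q1-1>q4; q2-0>q5; q2-1>q6; q3-0>q3; q3-1>q4; q4-0>q5; q4-1>q6; q5-0>q7; q5-1>q8; q6-0>q9; q6-1>q10; q7-0>q7; q7-1>q8; q8-0>q9; q8-1>q10; q9-0>q11; q9-1>q12; q10-0>q13; q10-1>q10; q11-0>q11; q11-1>q12; q12-0>q13; q12-1>q10; q13-0>q14; q13-1>q12; q14-0>q14; q14-1>q12

Build one automaton per condition and run them in lockstep. The first has 7 states tracking the last 2 symbols read; the second has 4 states tracking the count of `1`s, saturating at 3. A product state is a pair (one from each), accepting exactly when both do.
          0    1  
>  q0     q1   q2 
   q1     q3   q4 
   q2     q5   q6 
   q3     q3   q4 
   q4     q5   q6 
   q5     q7   q8 
   q6     q9  q10 
   q7     q7   q8 
 * q8     q9  q10 
   q9    q11  q12 
   q10   q13  q10 
 * q11   q11  q12 
   q12   q13  q10 
   q13   q14  q12 
   q14   q14  q12 
(> = start, * = accepting)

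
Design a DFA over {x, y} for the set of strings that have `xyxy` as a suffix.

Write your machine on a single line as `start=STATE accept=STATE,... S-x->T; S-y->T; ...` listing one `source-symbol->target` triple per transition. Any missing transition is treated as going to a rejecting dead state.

Let each state record the length of the longest suffix of the input read so far that is also a prefix of `xyxy`. s1 means the last symbol is `x`; s2 means the last 2 symbols are `xy`; s3 means the last 3 symbols are `xyx`; s4 means the last 4 symbols are `xyxy`. Accept only at s4, where the string currently ends in `xyxy`.
        x   y  
>  s0   s1  s0 
   s1   s1  s2 
   s2   s3  s0 
   s3   s1  s4 
 * s4   s3  s0 
(> = start, * = accepting)

start=s0; accept=s4; s0-x->s1; s0-y->s0; s1-x->s1; s1-y->s2; s2-x->s3; s2-y->s0; s3-x->s1; s3-y->s4; s4-x->s3; s4-y->s0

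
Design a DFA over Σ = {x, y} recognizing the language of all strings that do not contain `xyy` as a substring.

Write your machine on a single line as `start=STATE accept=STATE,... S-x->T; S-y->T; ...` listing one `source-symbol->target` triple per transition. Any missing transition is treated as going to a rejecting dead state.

Track partial matches of the forbidden pattern `xyy`. State s3 is a dead state reached once `xyy` has occurred; every other state accepts. s0 means no part of `xyy` is currently matched.
4 states suffice.
        x   y  
>* s0   s1  s0 
 * s1   s1  s2 
 * s2   s1  s3 
   s3   s3  s3 
(> = start, * = accepting)

start=s0; accept=s0,s1,s2; s0-x->s1; s0-y->s0; s1-x->s1; s1-y->s2; s2-x->s1; s2-y->s3; s3-x->s3; s3-y->s3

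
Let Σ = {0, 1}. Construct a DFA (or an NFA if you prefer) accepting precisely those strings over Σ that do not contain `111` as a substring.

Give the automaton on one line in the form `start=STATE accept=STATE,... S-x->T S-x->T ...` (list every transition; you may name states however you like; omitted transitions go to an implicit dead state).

Track partial matches of the forbidden pattern `111`. State S3 is a dead state reached once `111` has occurred; every other state accepts. S0 means no part of `111` is currently matched.
4 states suffice.
        0   1  
>* S0   S0  S1 
 * S1   S0  S2 
 * S2   S0  S3 
   S3   S3  S3 
(> = start, * = accepting)

start=S0 accept=S0,S1,S2 S0-0->S0 S0-1->S1 S1-0->S0 S1-1->S2 S2-0->S0 S2-1->S3 S3-0->S3 S3-1->S3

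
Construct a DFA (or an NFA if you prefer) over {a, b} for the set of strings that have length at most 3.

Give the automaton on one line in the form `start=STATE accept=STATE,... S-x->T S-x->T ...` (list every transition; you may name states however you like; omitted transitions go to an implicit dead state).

start=s0 accept=s0,s1,s2,s3 s0-a->s1 s0-b->s1 s1-a->s2 s1-b->s2 s2-a->s3 s2-b->s3 s3-a->s4 s3-b->s4 s4-a->s4 s4-b->s4

We only need to distinguish lengths 0, 1, …, 3, and '>3'. Chain s0 → s1 → s2 → s3 → s4 on every symbol, with s4 looping. Accepting states: {s0, s1, s2, s3}.
        a   b  
>* s0   s1  s1 
 * s1   s2  s2 
 * s2   s3  s3 
 * s3   s4  s4 
   s4   s4  s4 
(> = start, * = accepting)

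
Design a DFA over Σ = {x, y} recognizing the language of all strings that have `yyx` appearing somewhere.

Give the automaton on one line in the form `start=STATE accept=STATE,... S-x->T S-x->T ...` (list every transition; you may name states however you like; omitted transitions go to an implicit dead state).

States s0..s2 record the length of the longest prefix of `yyx` that matches the current input suffix. Reaching s3 means `yyx` has been seen, and we stay there forever. Accept from s3.
4 states suffice.
        x   y  
>  s0   s0  s1 
   s1   s0  s2 
   s2   s3  s2 
 * s3   s3  s3 
(> = start, * = accepting)

start=s0 accept=s3 s0-x->s0 s0-y->s1 s1-x->s0 s1-y->s2 s2-x->s3 s2-y->s2 s3-x->s3 s3-y->s3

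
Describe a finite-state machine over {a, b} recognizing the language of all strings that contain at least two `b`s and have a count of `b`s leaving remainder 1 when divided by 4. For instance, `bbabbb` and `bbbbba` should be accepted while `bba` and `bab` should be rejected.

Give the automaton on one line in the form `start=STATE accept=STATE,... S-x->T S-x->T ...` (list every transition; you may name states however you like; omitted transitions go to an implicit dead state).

Build one automaton per condition and run them in lockstep. One (4 states) tracks the count of `b`s, saturating at 3; the other (4 states) tracks the count of `b`s modulo 4. Each combined state is a pair, one component from each; accept when both components accept. Minimizing collapses redundant product states.
A 6-state machine:
        a   b  
>  q0   q0  q1 
   q1   q1  q2 
   q2   q2  q3 
   q3   q3  q4 
   q4   q4  q5 
 * q5   q5  q2 
(> = start, * = accepting)

start=q0 accept=q5 q0-a->q0 q0-b->q1 q1-a->q1 q1-b->q2 q2-a->q2 q2-b->q3 q3-a->q3 q3-b->q4 q4-a->q4 q4-b->q5 q5-a->q5 q5-b->q2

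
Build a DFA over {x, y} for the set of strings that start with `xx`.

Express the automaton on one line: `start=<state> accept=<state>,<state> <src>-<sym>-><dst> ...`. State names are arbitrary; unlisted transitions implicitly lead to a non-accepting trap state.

start=q0 accept=q2 q0-x->q1 q0-y->q3 q1-x->q2 q1-y->q3 q2-x->q2 q2-y->q2 q3-x->q3 q3-y->q3

Check the first 2 symbols one by one: q0 through q1 record how many have matched `xx` so far; any wrong symbol goes to the dead state q3. After all 2 match we enter the accepting sink q2.
        x   y  
>  q0   q1  q3 
   q1   q2  q3 
 * q2   q2  q2 
   q3   q3  q3 
(> = start, * = accepting)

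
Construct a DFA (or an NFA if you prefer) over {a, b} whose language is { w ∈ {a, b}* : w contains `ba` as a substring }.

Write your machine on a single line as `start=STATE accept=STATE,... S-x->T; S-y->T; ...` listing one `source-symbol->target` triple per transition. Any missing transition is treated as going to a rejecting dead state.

Track how much of `ba` has been matched so far: state S0 is no progress, S2 is the absorbing accept state reached once `ba` has occurred. Intermediate states record partial matches; on a mismatch, fall back to the longest reusable overlap.
A 3-state machine:
        a   b  
>  S0   S0  S1 
   S1   S2  S1 
 * S2   S2  S2 
(> = start, * = accepting)

start=S0; accept=S2; S0-a->S0; S0-b->S1; S1-a->S2; S1-b->S1; S2-a->S2; S2-b->S2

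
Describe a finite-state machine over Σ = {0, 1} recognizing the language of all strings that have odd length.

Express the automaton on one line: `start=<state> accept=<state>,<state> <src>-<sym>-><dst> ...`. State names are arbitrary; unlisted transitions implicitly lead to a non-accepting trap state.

Only the length mod 2 matters, so use a 2-cycle: from any state, every input symbol moves to the next state, wrapping B back to A. Mark B accepting.
2 states suffice.
       0  1 
>  A   B  B 
 * B   A  A 
(> = start, * = accepting)

start=A accept=B A-0->B A-1->B B-0->A B-1->A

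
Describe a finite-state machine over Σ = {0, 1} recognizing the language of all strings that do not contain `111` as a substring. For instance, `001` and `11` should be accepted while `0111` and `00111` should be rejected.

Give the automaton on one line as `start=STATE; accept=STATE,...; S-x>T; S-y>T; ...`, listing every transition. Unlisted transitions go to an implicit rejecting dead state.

This is the complement of 'contains `111`'. Use the same substring-matching states — q0 through q3 holding how much of `111` has just been matched — but flip the accepting set: everything except the trap q3 accepts.
        0   1  
>* q0   q0  q1 
 * q1   q0  q2 
 * q2   q0  q3 
   q3   q3  q3 
(> = start, * = accepting)

start=q0; accept=q0,q1,q2; q0-0>q0; q0-1>q1; q1-0>q0; q1-1>q2; q2-0>q0; q2-1>q3; q3-0>q3; q3-1>q3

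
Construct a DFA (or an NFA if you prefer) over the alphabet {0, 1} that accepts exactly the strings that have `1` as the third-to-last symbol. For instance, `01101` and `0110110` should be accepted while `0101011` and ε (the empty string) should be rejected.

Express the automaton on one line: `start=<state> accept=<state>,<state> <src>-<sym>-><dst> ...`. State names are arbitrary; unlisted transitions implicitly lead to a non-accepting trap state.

A DFA must remember the last 3 symbols (since which symbol is third-to-last isn't known until the input ends). Use one state per possible window of the last ≤3 symbols; accept from those whose window starts with `1`.
With 15 states:
          0    1  
>  q0     q1   q2 
   q1     q3   q4 
   q2     q5   q6 
   q3     q7   q8 
   q4     q9  q10 
   q5    q11  q12 
   q6    q13  q14 
   q7     q7   q8 
   q8     q9  q10 
   q9    q11  q12 
   q10   q13  q14 
 * q11    q7   q8 
 * q12    q9  q10 
 * q13   q11  q12 
 * q14   q13  q14 
(> = start, * = accepting)

start=q0 accept=q11,q12,q13,q14 q0-0->q1 q0-1->q2 q1-0->q3 q1-1->q4 q2-0->q5 q2-1->q6 q3-0->q7 q3-1->q8 q4-0->q9 q4-1->q10 q5-0->q11 q5-1->q12 q6-0->q13 q6-1->q14 q7-0->q7 q7-1->q8 q8-0->q9 q8-1->q10 q9-0->q11 q9-1->q12 q10-0->q13 q10-1->q14 q11-0->q7 q11-1->q8 q12-0->q9 q12-1->q10 q13-0->q11 q13-1->q12 q14-0->q13 q14-1->q14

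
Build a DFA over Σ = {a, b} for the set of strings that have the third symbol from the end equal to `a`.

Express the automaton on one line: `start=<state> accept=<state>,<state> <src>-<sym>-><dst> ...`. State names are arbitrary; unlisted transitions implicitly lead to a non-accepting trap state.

start=S0 accept=S7,S8,S9,S10 S0-a->S1 S0-b->S2 S1-a->S3 S1-b->S4 S2-a->S5 S2-b->S6 S3-a->S7 S3-b->S8 S4-a->S9 S4-b->S10 S5-a->S11 S5-b->S12 S6-a->S13 S6-b->S14 S7-a->S7 S7-b->S8 S8-a->S9 S8-b->S10 S9-a->S11 S9-b->S12 S10-a->S13 S10-b->S14 S11-a->S7 S11-b->S8 S12-a->S9 S12-b->S10 S13-a->S11 S13-b->S12 S14-a->S13 S14-b->S14

A DFA must remember the last 3 symbols (since which symbol is third-to-last isn't known until the input ends). Use one state per possible window of the last ≤3 symbols; accept from those whose window starts with `a`.
          a    b  
>  S0     S1   S2 
   S1     S3   S4 
   S2     S5   S6 
   S3     S7   S8 
   S4     S9  S10 
   S5    S11  S12 
   S6    S13  S14 
 * S7     S7   S8 
 * S8     S9  S10 
 * S9    S11  S12 
 * S10   S13  S14 
   S11    S7   S8 
   S12    S9  S10 
   S13   S11  S12 
   S14   S13  S14 
(> = start, * = accepting)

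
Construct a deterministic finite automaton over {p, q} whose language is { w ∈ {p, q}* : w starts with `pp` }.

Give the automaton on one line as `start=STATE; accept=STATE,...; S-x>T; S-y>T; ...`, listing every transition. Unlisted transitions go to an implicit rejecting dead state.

start=A; accept=C; A-p>B; A-q>D; B-p>C; B-q>D; C-p>C; C-q>C; D-p>D; D-q>D

Check the first 2 symbols one by one: A through B record how many have matched `pp` so far; any wrong symbol goes to the dead state D. After all 2 match we enter the accepting sink C.
       p  q 
>  A   B  D 
   B   C  D 
 * C   C  C 
   D   D  D 
(> = start, * = accepting)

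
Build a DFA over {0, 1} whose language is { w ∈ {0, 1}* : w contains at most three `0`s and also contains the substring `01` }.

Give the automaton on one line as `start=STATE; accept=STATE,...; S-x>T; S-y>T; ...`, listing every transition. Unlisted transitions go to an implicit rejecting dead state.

Handle the two conditions separately and then intersect. One (5 states) tracks the count of `0`s, saturating at 4; the other (3 states) tracks whether and how much of `01` has been seen. Each combined state is a pair, one component from each; accept when both components accept.
        0   1  
>  q0   q1  q0 
   q1   q2  q3 
   q2   q4  q5 
 * q3   q5  q3 
   q4   q6  q7 
 * q5   q7  q5 
   q6   q6  q8 
 * q7   q8  q7 
   q8   q8  q8 
(> = start, * = accepting)

start=q0; accept=q3,q5,q7; q0-0>q1; q0-1>q0; q1-0>q2; q1-1>q3; q2-0>q4; q2-1>q5; q3-0>q5; q3-1>q3; q4-0>q6; q4-1>q7; q5-0>q7; q5-1>q5; q6-0>q6; q6-1>q8; q7-0>q8; q7-1>q7; q8-0>q8; q8-1>q8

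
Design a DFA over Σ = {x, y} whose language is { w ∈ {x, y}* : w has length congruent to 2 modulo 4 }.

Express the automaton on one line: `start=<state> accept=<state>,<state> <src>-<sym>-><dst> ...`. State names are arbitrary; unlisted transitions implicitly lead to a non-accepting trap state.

start=s0 accept=s2 s0-x->s1 s0-y->s1 s1-x->s2 s1-y->s2 s2-x->s3 s2-y->s3 s3-x->s0 s3-y->s0

Count input length modulo 4: every symbol advances one step around the cycle s0 → s1 → s2 → s3 → s0. Accept at s2.
4 states suffice.
        x   y  
>  s0   s1  s1 
   s1   s2  s2 
 * s2   s3  s3 
   s3   s0  s0 
(> = start, * = accepting)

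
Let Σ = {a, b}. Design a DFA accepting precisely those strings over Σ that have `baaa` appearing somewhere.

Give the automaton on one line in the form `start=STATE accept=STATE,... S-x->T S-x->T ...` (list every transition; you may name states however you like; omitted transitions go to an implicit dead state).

Track how much of `baaa` has been matched so far: state q0 is no progress, q4 is the absorbing accept state reached once `baaa` has occurred. Intermediate states record partial matches; on a mismatch, fall back to the longest reusable overlap.
        a   b  
>  q0   q0  q1 
   q1   q2  q1 
   q2   q3  q1 
   q3   q4  q1 
 * q4   q4  q4 
(> = start, * = accepting)

start=q0 accept=q4 q0-a->q0 q0-b->q1 q1-a->q2 q1-b->q1 q2-a->q3 q2-b->q1 q3-a->q4 q3-b->q1 q4-a->q4 q4-b->q4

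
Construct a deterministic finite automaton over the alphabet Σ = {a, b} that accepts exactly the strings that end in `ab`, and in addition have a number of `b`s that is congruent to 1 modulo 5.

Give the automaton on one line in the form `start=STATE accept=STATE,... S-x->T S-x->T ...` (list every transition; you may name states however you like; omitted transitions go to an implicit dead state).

Build one automaton per condition and run them in lockstep. One (3 states) tracks how much of the suffix `ab` has currently been matched; the other (5 states) tracks the count of `b`s modulo 5. Each combined state is a pair, one component from each; accept when both components accept.
15 states suffice.
          a    b  
>  S0     S1   S2 
   S1     S1   S3 
   S2     S4   S5 
 * S3     S4   S5 
   S4     S4   S6 
   S5     S7   S8 
   S6     S7   S8 
   S7     S7   S9 
   S8    S10  S11 
   S9    S10  S11 
   S10   S10  S12 
   S11   S13   S0 
   S12   S13   S0 
   S13   S13  S14 
   S14    S1   S2 
(> = start, * = accepting)

start=S0 accept=S3 S0-a->S1 S0-b->S2 S1-a->S1 S1-b->S3 S2-a->S4 S2-b->S5 S3-a->S4 S3-b->S5 S4-a->S4 S4-b->S6 S5-a->S7 S5-b->S8 S6-a->S7 S6-b->S8 S7-a->S7 S7-b->S9 S8-a->S10 S8-b->S11 S9-a->S10 S9-b->S11 S10-a->S10 S10-b->S12 S11-a->S13 S11-b->S0 S12-a->S13 S12-b->S0 S13-a->S13 S13-b->S14 S14-a->S1 S14-b->S2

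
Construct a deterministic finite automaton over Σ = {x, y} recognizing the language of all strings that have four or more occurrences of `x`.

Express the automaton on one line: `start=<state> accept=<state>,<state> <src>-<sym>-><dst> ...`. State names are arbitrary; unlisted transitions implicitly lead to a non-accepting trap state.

start=q0 accept=q4,q5 q0-x->q1 q0-y->q0 q1-x->q2 q1-y->q1 q2-x->q3 q2-y->q2 q3-x->q4 q3-y->q3 q4-x->q5 q4-y->q4 q5-x->q5 q5-y->q5

Count `x`s, saturating at 5: states q0 through q4 mean 0 through 4 `x`s seen; q5 means more than 4. Each `x` increments (capped at q5); other symbols loop. Accept from {q4, q5}.
With 6 states:
        x   y  
>  q0   q1  q0 
   q1   q2  q1 
   q2   q3  q2 
   q3   q4  q3 
 * q4   q5  q4 
 * q5   q5  q5 
(> = start, * = accepting)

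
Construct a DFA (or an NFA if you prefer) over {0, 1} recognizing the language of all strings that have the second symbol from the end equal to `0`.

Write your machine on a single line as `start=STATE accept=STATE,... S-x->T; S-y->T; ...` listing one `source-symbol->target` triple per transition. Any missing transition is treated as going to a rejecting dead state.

start=A; accept=D,E; A-0->B; A-1->C; B-0->D; B-1->E; C-0->F; C-1->G; D-0->D; D-1->E; E-0->F; E-1->G; F-0->D; F-1->E; G-0->F; G-1->G

A DFA must remember the last 2 symbols (since which symbol is second-to-last isn't known until the input ends). Use one state per possible window of the last ≤2 symbols; accept from those whose window starts with `0`.
A 7-state machine:
       0  1 
>  A   B  C 
   B   D  E 
   C   F  G 
 * D   D  E 
 * E   F  G 
   F   D  E 
   G   F  G 
(> = start, * = accepting)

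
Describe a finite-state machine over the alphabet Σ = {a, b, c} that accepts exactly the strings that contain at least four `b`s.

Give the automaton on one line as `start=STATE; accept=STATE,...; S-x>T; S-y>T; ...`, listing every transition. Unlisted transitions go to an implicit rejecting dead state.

start=q0; accept=q4,q5; q0-a>q0; q0-b>q1; q0-c>q0; q1-a>q1; q1-b>q2; q1-c>q1; q2-a>q2; q2-b>q3; q2-c>q2; q3-a>q3; q3-b>q4; q3-c>q3; q4-a>q4; q4-b>q5; q4-c>q4; q5-a>q5; q5-b>q5; q5-c>q5

Count `b`s, saturating at 5: states q0 through q4 mean 0 through 4 `b`s seen; q5 means more than 4. Each `b` increments (capped at q5); other symbols loop. Accept from {q4, q5}.
        a   b   c  
>  q0   q0  q1  q0 
   q1   q1  q2  q1 
   q2   q2  q3  q2 
   q3   q3  q4  q3 
 * q4   q4  q5  q4 
 * q5   q5  q5  q5 
(> = start, * = accepting)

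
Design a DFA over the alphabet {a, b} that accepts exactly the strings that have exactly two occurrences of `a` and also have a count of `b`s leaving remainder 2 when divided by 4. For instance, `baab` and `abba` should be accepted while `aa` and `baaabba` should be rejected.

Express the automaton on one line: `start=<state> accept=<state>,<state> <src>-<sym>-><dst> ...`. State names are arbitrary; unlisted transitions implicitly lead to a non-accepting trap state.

start=s0 accept=s11 s0-a->s1 s0-b->s2 s1-a->s3 s1-b->s4 s2-a->s4 s2-b->s5 s3-a->s6 s3-b->s7 s4-a->s7 s4-b->s8 s5-a->s8 s5-b->s9 s6-a->s6 s6-b->s10 s7-a->s10 s7-b->s11 s8-a->s11 s8-b->s12 s9-a->s12 s9-b->s0 s10-a->s10 s10-b->s13 s11-a->s13 s11-b->s14 s12-a->s14 s12-b->s1 s13-a->s13 s13-b->s15 s14-a->s15 s14-b->s3 s15-a->s15 s15-b->s6

Build one automaton per condition and run them in lockstep. The first has 4 states tracking the count of `a`s, saturating at 3; the second has 4 states tracking the count of `b`s modulo 4. A product state is a pair (one from each), accepting exactly when both do.
A 16-state machine:
          a    b  
>  s0     s1   s2 
   s1     s3   s4 
   s2     s4   s5 
   s3     s6   s7 
   s4     s7   s8 
   s5     s8   s9 
   s6     s6  s10 
   s7    s10  s11 
   s8    s11  s12 
   s9    s12   s0 
   s10   s10  s13 
 * s11   s13  s14 
   s12   s14   s1 
   s13   s13  s15 
   s14   s15   s3 
   s15   s15   s6 
(> = start, * = accepting)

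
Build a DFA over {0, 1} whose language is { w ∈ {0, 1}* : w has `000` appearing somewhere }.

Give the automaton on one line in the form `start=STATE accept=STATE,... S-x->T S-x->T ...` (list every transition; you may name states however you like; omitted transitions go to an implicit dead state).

start=A accept=D A-0->B A-1->A B-0->C B-1->A C-0->D C-1->A D-0->D D-1->D

Track how much of `000` has been matched so far: state A is no progress, D is the absorbing accept state reached once `000` has occurred. Intermediate states record partial matches; on a mismatch, fall back to the longest reusable overlap.
       0  1 
>  A   B  A 
   B   C  A 
   C   D  A 
 * D   D  D 
(> = start, * = accepting)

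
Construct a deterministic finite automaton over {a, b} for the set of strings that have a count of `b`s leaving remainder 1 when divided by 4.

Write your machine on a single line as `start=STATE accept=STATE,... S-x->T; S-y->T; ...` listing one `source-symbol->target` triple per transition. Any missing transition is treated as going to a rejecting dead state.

The only thing that matters is how many `b`s have appeared, reduced mod 4. Use one state per residue: S0 for 0, …, S3 for 3. Reading `b` moves to the next residue; anything else stays put. S1 is accepting.
        a   b  
>  S0   S0  S1 
 * S1   S1  S2 
   S2   S2  S3 
   S3   S3  S0 
(> = start, * = accepting)

start=S0; accept=S1; S0-a->S0; S0-b->S1; S1-a->S1; S1-b->S2; S2-a->S2; S2-b->S3; S3-a->S3; S3-b->S0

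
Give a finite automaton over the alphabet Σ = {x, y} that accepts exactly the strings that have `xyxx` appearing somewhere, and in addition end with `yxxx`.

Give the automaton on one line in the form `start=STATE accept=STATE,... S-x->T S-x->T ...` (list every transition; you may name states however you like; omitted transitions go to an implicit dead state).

Build one automaton per condition and run them in lockstep. One (5 states) tracks whether and how much of `xyxx` has been seen; the other (5 states) tracks how much of the suffix `yxxx` has currently been matched. Each combined state is a pair, one component from each; accept when both components accept. After merging equivalent states the machine shrinks.
        x   y  
>  q0   q1  q0 
   q1   q1  q2 
   q2   q3  q0 
   q3   q4  q2 
   q4   q5  q6 
 * q5   q7  q6 
   q6   q8  q6 
   q7   q7  q6 
   q8   q4  q6 
(> = start, * = accepting)

start=q0 accept=q5 q0-x->q1 q0-y->q0 q1-x->q1 q1-y->q2 q2-x->q3 q2-y->q0 q3-x->q4 q3-y->q2 q4-x->q5 q4-y->q6 q5-x->q7 q5-y->q6 q6-x->q8 q6-y->q6 q7-x->q7 q7-y->q6 q8-x->q4 q8-y->q6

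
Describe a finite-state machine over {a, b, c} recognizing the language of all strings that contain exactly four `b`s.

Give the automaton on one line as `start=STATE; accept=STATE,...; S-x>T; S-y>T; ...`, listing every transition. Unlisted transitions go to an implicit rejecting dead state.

start=q0; accept=q4; q0-a>q0; q0-b>q1; q0-c>q0; q1-a>q1; q1-b>q2; q1-c>q1; q2-a>q2; q2-b>q3; q2-c>q2; q3-a>q3; q3-b>q4; q3-c>q3; q4-a>q4; q4-b>q5; q4-c>q4; q5-a>q5; q5-b>q5; q5-c>q5

Only the number of `b`s matters, and only up to 5. Make a chain q0 → q1 → q2 → q3 → q4 → q5 advanced by each `b` (with q5 absorbing); every other symbol self-loops. The accepting set is {q4}.
A 6-state machine:
        a   b   c  
>  q0   q0  q1  q0 
   q1   q1  q2  q1 
   q2   q2  q3  q2 
   q3   q3  q4  q3 
 * q4   q4  q5  q4 
   q5   q5  q5  q5 
(> = start, * = accepting)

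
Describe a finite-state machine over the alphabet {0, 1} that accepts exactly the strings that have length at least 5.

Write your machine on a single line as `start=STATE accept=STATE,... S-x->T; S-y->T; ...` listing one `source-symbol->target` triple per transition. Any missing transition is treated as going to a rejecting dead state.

start=A; accept=F,G; A-0->B; A-1->B; B-0->C; B-1->C; C-0->D; C-1->D; D-0->E; D-1->E; E-0->F; E-1->F; F-0->G; F-1->G; G-0->G; G-1->G

Count input length up to 6: every symbol moves from A toward G, which means 'more than 5' and absorbs. Accept from {F, G}.
With 7 states:
       0  1 
>  A   B  B 
   B   C  C 
   C   D  D 
   D   E  E 
   E   F  F 
 * F   G  G 
 * G   G  G 
(> = start, * = accepting)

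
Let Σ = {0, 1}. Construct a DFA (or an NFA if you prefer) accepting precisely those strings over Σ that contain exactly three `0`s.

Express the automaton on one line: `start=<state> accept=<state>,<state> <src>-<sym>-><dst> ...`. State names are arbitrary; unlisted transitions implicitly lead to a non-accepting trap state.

start=q0 accept=q3 q0-0->q1 q0-1->q0 q1-0->q2 q1-1->q1 q2-0->q3 q2-1->q2 q3-0->q4 q3-1->q3 q4-0->q4 q4-1->q4

Count `0`s, saturating at 4: states q0 through q3 mean 0 through 3 `0`s seen; q4 means more than 3. Each `0` increments (capped at q4); other symbols loop. Accept from {q3}.
With 5 states:
        0   1  
>  q0   q1  q0 
   q1   q2  q1 
   q2   q3  q2 
 * q3   q4  q3 
   q4   q4  q4 
(> = start, * = accepting)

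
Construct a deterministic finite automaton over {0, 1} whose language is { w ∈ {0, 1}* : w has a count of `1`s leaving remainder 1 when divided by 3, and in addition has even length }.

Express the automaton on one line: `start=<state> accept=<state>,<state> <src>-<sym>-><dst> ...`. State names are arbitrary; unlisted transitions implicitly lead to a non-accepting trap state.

Handle the two conditions separately and then intersect. The first has 3 states tracking the count of `1`s modulo 3; the second has 2 states tracking the input length modulo 2. A product state is a pair (one from each), accepting exactly when both do.
        0   1  
>  q0   q1  q2 
   q1   q0  q3 
   q2   q3  q4 
 * q3   q2  q5 
   q4   q5  q1 
   q5   q4  q0 
(> = start, * = accepting)

start=q0 accept=q3 q0-0->q1 q0-1->q2 q1-0->q0 q1-1->q3 q2-0->q3 q2-1->q4 q3-0->q2 q3-1->q5 q4-0->q5 q4-1->q1 q5-0->q4 q5-1->q0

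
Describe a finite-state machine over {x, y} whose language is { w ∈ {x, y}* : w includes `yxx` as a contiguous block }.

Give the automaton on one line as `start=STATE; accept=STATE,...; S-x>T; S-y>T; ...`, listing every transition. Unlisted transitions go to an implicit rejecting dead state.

start=A; accept=D; A-x>A; A-y>B; B-x>C; B-y>B; C-x>D; C-y>B; D-x>D; D-y>D

Track how much of `yxx` has been matched so far: state A is no progress, D is the absorbing accept state reached once `yxx` has occurred. Intermediate states record partial matches; on a mismatch, fall back to the longest reusable overlap.
A 4-state machine:
       x  y 
>  A   A  B 
   B   C  B 
   C   D  B 
 * D   D  D 
(> = start, * = accepting)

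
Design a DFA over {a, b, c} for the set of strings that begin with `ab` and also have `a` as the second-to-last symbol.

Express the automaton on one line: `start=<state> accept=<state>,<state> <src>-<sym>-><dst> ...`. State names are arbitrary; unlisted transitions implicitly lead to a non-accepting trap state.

start=S0 accept=S5,S17,S18 S0-a->S1 S0-b->S2 S0-c->S3 S1-a->S4 S1-b->S5 S1-c->S6 S2-a->S7 S2-b->S8 S2-c->S9 S3-a->S10 S3-b->S11 S3-c->S12 S4-a->S4 S4-b->S13 S4-c->S6 S5-a->S14 S5-b->S15 S5-c->S16 S6-a->S10 S6-b->S11 S6-c->S12 S7-a->S4 S7-b->S13 S7-c->S6 S8-a->S7 S8-b->S8 S8-c->S9 S9-a->S10 S9-b->S11 S9-c->S12 S10-a->S4 S10-b->S13 S10-c->S6 S11-a->S7 S11-b->S8 S11-c->S9 S12-a->S10 S12-b->S11 S12-c->S12 S13-a->S7 S13-b->S8 S13-c->S9 S14-a->S17 S14-b->S5 S14-c->S18 S15-a->S14 S15-b->S15 S15-c->S16 S16-a->S19 S16-b->S20 S16-c->S21 S17-a->S17 S17-b->S5 S17-c->S18 S18-a->S19 S18-b->S20 S18-c->S21 S19-a->S17 S19-b->S5 S19-c->S18 S20-a->S14 S20-b->S15 S20-c->S16 S21-a->S19 S21-b->S20 S21-c->S21

Build one automaton per condition and run them in lockstep. The first has 4 states tracking whether the input so far still matches the prefix `ab`; the second has 13 states tracking the last 2 symbols read. A product state is a pair (one from each), accepting exactly when both do.
With 22 states:
          a    b    c  
>  S0     S1   S2   S3 
   S1     S4   S5   S6 
   S2     S7   S8   S9 
   S3    S10  S11  S12 
   S4     S4  S13   S6 
 * S5    S14  S15  S16 
   S6    S10  S11  S12 
   S7     S4  S13   S6 
   S8     S7   S8   S9 
   S9    S10  S11  S12 
   S10    S4  S13   S6 
   S11    S7   S8   S9 
   S12   S10  S11  S12 
   S13    S7   S8   S9 
   S14   S17   S5  S18 
   S15   S14  S15  S16 
   S16   S19  S20  S21 
 * S17   S17   S5  S18 
 * S18   S19  S20  S21 
   S19   S17   S5  S18 
   S20   S14  S15  S16 
   S21   S19  S20  S21 
(> = start, * = accepting)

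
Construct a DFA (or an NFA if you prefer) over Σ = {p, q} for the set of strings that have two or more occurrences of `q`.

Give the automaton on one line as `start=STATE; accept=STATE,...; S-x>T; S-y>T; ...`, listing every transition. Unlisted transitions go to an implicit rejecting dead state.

start=s0; accept=s2,s3; s0-p>s0; s0-q>s1; s1-p>s1; s1-q>s2; s2-p>s2; s2-q>s3; s3-p>s3; s3-q>s3

Count `q`s, saturating at 3: states s0 through s2 mean 0 through 2 `q`s seen; s3 means more than 2. Each `q` increments (capped at s3); other symbols loop. Accept from {s2, s3}.
With 4 states:
        p   q  
>  s0   s0  s1 
   s1   s1  s2 
 * s2   s2  s3 
 * s3   s3  s3 
(> = start, * = accepting)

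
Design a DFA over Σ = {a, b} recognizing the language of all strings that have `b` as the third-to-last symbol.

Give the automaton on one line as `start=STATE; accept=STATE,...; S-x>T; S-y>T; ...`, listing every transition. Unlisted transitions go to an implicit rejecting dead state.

A DFA must remember the last 3 symbols (since which symbol is third-to-last isn't known until the input ends). Use one state per possible window of the last ≤3 symbols; accept from those whose window starts with `b`.
15 states suffice.
          a    b  
>  q0     q1   q2 
   q1     q3   q4 
   q2     q5   q6 
   q3     q7   q8 
   q4     q9  q10 
   q5    q11  q12 
   q6    q13  q14 
   q7     q7   q8 
   q8     q9  q10 
   q9    q11  q12 
   q10   q13  q14 
 * q11    q7   q8 
 * q12    q9  q10 
 * q13   q11  q12 
 * q14   q13  q14 
(> = start, * = accepting)

start=q0; accept=q11,q12,q13,q14; q0-a>q1; q0-b>q2; q1-a>q3; q1-b>q4; q2-a>q5; q2-b>q6; q3-a>q7; q3-b>q8; q4-a>q9; q4-b>q10; q5-a>q11; q5-b>q12; q6-a>q13; q6-b>q14; q7-a>q7; q7-b>q8; q8-a>q9; q8-b>q10; q9-a>q11; q9-b>q12; q10-a>q13; q10-b>q14; q11-a>q7; q11-b>q8; q12-a>q9; q12-b>q10; q13-a>q11; q13-b>q12; q14-a>q13; q14-b>q14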